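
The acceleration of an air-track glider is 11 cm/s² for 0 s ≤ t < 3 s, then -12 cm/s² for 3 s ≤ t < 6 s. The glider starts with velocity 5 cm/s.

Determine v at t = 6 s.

Δv equals the area under the a-t graph; then v = v₀ + Δv.
0–3 s: 11 × 3 = 33 cm/s
3–6 s: -12 × 3 = -36 cm/s
Δv = -3 cm/s, so v(6) = 5 + (-3) = 2 cm/s.

2 cm/s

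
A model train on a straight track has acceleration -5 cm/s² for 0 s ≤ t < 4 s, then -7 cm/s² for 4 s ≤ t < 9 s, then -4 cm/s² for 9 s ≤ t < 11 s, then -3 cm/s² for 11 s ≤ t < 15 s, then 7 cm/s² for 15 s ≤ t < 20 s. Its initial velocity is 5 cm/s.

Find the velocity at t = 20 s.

-35 cm/s

Δv equals the area under the a-t graph; then v = v₀ + Δv.
0–4 s: -5 × 4 = -20 cm/s
4–9 s: -7 × 5 = -35 cm/s
9–11 s: -4 × 2 = -8 cm/s
11–15 s: -3 × 4 = -12 cm/s
15–20 s: 7 × 5 = 35 cm/s
Δv = -40 cm/s, so v(20) = 5 + (-40) = -35 cm/s.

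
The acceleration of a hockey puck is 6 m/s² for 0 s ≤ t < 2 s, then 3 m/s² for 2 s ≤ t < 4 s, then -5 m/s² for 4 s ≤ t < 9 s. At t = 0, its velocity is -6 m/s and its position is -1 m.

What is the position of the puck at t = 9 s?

On each constant-a segment, Δv = aΔt and Δx = v₀Δt + ½aΔt²; chain segment to segment.
0–2 s: v starts -6 m/s; Δx = -6·2 + ½·6·2² = 0 m; v ends 6 m/s.
2–4 s: v starts 6 m/s; Δx = 6·2 + ½·3·2² = 18 m; v ends 12 m/s.
4–9 s: v starts 12 m/s; Δx = 12·5 + ½·-5·5² = -2.5 m; v ends -13 m/s.
x(9) = -1 + Σ Δx = 14.5 m.

14.5 m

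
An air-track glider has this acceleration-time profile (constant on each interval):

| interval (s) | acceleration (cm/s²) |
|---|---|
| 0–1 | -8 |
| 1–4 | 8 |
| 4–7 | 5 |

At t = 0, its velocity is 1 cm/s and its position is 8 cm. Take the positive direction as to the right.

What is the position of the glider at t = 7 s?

93.5 cm

On each constant-a segment, Δv = aΔt and Δx = v₀Δt + ½aΔt²; chain segment to segment.
0–1 s: v starts 1 cm/s; Δx = 1·1 + ½·-8·1² = -3 cm; v ends -7 cm/s.
1–4 s: v starts -7 cm/s; Δx = -7·3 + ½·8·3² = 15 cm; v ends 17 cm/s.
4–7 s: v starts 17 cm/s; Δx = 17·3 + ½·5·3² = 73.5 cm; v ends 32 cm/s.
x(7) = 8 + Σ Δx = 93.5 cm.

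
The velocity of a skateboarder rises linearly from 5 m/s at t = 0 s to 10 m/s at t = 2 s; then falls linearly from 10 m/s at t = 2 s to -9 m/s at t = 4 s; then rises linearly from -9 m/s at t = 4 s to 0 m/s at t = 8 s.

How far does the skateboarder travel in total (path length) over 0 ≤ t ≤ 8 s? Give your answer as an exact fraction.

Total distance travelled is ∫|v| dt — sum the magnitudes of each area piece.
0–2 s: |½(5 + 10)(2)| = 15 m
2–4 s: v = 0 at t = 58/19 s; triangle areas 100/19 + 81/19 = 181/19 m
4–8 s: |½(-9 + 0)(4)| = 18 m
Total distance = 808/19 m

808/19 m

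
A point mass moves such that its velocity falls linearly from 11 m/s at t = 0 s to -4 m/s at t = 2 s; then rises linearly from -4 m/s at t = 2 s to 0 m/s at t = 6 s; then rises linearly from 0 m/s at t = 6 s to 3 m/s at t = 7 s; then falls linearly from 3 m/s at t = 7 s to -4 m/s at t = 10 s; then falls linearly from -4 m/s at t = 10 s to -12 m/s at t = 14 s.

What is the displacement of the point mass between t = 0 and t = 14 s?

-33 m

Net displacement equals the area under the velocity-time graph (areas below the axis count negative).
0–2 s: ½(11 + -4)(2) = 7 m
2–6 s: ½(-4 + 0)(4) = -8 m
6–7 s: ½(0 + 3)(1) = 1.5 m
7–10 s: ½(3 + -4)(3) = -1.5 m
10–14 s: ½(-4 + -12)(4) = -32 m
Net displacement = -33 m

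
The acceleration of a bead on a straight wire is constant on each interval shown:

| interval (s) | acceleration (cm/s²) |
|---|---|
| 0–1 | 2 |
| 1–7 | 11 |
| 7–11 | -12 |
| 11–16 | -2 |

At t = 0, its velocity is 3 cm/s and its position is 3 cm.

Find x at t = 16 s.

513 cm

On each constant-a segment, Δv = aΔt and Δx = v₀Δt + ½aΔt²; chain segment to segment.
0–1 s: v starts 3 cm/s; Δx = 3·1 + ½·2·1² = 4 cm; v ends 5 cm/s.
1–7 s: v starts 5 cm/s; Δx = 5·6 + ½·11·6² = 228 cm; v ends 71 cm/s.
7–11 s: v starts 71 cm/s; Δx = 71·4 + ½·-12·4² = 188 cm; v ends 23 cm/s.
11–16 s: v starts 23 cm/s; Δx = 23·5 + ½·-2·5² = 90 cm; v ends 13 cm/s.
x(16) = 3 + Σ Δx = 513 cm.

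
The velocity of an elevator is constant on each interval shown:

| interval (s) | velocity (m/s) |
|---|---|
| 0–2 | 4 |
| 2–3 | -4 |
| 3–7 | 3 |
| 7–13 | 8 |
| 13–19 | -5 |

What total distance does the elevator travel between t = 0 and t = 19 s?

Distance (not displacement) is the total path length: add the absolute areas under v-t.
0–2 s: |4| × 2 = 8 m
2–3 s: |-4| × 1 = 4 m
3–7 s: |3| × 4 = 12 m
7–13 s: |8| × 6 = 48 m
13–19 s: |-5| × 6 = 30 m
Total distance = 102 m

102 m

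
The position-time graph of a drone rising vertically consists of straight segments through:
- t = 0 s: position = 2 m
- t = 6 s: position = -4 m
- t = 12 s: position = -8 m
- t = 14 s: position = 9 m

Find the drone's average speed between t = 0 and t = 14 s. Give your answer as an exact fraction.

Average speed = (total path length)/(elapsed time); on a piecewise-linear x-t graph the path length is Σ|Δx|.
0–6 s: |Δx| = |-4 − 2| = 6 m
6–12 s: |Δx| = |-8 − -4| = 4 m
12–14 s: |Δx| = |9 − -8| = 17 m
Total path = 27 m; average speed = 27/14 = 27/14 m/s.

27/14 m/s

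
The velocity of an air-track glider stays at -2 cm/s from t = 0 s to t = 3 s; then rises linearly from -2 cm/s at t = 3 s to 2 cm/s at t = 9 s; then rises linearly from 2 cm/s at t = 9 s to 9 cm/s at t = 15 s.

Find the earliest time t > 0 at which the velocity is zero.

v changes sign on 3–9 s (from -2 to 2); the graph is linear there, so v = 0 at t = 3 + (2)·(9 − 3)/(2 − -2) = 6 s.

t = 6 s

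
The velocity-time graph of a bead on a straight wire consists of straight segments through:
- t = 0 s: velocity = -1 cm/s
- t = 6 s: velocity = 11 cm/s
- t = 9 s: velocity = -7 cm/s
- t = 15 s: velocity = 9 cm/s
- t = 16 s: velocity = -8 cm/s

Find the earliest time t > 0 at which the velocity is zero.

v changes sign on 0–6 s (from -1 to 11); the graph is linear there, so v = 0 at t = 0 + (1)·(6 − 0)/(11 − -1) = 0.5 s.

t = 0.5 s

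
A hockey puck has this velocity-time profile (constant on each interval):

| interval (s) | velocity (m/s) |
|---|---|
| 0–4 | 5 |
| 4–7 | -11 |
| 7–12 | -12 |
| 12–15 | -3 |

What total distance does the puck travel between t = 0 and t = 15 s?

Distance (not displacement) is the total path length: add the absolute areas under v-t.
0–4 s: |5| × 4 = 20 m
4–7 s: |-11| × 3 = 33 m
7–12 s: |-12| × 5 = 60 m
12–15 s: |-3| × 3 = 9 m
Total distance = 122 m

122 m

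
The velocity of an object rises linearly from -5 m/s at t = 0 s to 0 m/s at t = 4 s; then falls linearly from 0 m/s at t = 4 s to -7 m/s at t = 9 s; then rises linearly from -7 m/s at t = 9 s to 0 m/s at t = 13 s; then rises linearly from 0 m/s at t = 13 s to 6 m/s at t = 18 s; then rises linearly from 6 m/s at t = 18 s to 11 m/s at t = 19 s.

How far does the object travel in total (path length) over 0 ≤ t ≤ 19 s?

65 m

Total distance travelled is ∫|v| dt — sum the magnitudes of each area piece.
0–4 s: |½(-5 + 0)(4)| = 10 m
4–9 s: |½(0 + -7)(5)| = 17.5 m
9–13 s: |½(-7 + 0)(4)| = 14 m
13–18 s: |½(0 + 6)(5)| = 15 m
18–19 s: |½(6 + 11)(1)| = 8.5 m
Total distance = 65 m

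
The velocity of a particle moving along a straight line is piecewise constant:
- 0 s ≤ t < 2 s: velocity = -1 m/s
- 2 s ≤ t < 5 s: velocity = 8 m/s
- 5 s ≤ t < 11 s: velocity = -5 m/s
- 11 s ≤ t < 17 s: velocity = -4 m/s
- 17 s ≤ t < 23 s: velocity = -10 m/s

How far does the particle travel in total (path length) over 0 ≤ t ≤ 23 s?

Total distance travelled is ∫|v| dt — sum the magnitudes of each area piece.
0–2 s: |-1| × 2 = 2 m
2–5 s: |8| × 3 = 24 m
5–11 s: |-5| × 6 = 30 m
11–17 s: |-4| × 6 = 24 m
17–23 s: |-10| × 6 = 60 m
Total distance = 140 m

140 m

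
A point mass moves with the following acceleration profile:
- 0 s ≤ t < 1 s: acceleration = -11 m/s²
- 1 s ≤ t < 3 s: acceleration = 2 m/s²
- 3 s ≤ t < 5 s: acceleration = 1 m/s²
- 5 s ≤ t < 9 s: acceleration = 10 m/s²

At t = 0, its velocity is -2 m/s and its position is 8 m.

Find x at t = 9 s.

On each constant-a segment, Δv = aΔt and Δx = v₀Δt + ½aΔt²; chain segment to segment.
0–1 s: v starts -2 m/s; Δx = -2·1 + ½·-11·1² = -7.5 m; v ends -13 m/s.
1–3 s: v starts -13 m/s; Δx = -13·2 + ½·2·2² = -22 m; v ends -9 m/s.
3–5 s: v starts -9 m/s; Δx = -9·2 + ½·1·2² = -16 m; v ends -7 m/s.
5–9 s: v starts -7 m/s; Δx = -7·4 + ½·10·4² = 52 m; v ends 33 m/s.
x(9) = 8 + Σ Δx = 14.5 m.

14.5 m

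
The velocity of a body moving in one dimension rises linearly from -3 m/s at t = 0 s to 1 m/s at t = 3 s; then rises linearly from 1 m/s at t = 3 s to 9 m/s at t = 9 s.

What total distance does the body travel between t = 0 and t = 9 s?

Distance (not displacement) is the total path length: add the absolute areas under v-t.
0–3 s: v = 0 at t = 2.25 s; triangle areas 3.375 + 0.375 = 3.75 m
3–9 s: |½(1 + 9)(6)| = 30 m
Total distance = 33.75 m

33.75 m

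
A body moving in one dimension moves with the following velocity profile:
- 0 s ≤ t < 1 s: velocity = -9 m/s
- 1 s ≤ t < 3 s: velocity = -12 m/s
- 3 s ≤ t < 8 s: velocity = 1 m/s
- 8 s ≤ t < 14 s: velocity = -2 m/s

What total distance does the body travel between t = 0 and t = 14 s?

50 m

Total distance travelled is ∫|v| dt — sum the magnitudes of each area piece.
0–1 s: |-9| × 1 = 9 m
1–3 s: |-12| × 2 = 24 m
3–8 s: |1| × 5 = 5 m
8–14 s: |-2| × 6 = 12 m
Total distance = 50 m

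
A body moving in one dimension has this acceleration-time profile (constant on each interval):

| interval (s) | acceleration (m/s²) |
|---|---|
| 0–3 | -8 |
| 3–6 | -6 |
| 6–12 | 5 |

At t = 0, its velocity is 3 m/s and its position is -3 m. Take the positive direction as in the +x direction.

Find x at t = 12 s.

-264 m

On each constant-a segment, Δv = aΔt and Δx = v₀Δt + ½aΔt²; chain segment to segment.
0–3 s: v starts 3 m/s; Δx = 3·3 + ½·-8·3² = -27 m; v ends -21 m/s.
3–6 s: v starts -21 m/s; Δx = -21·3 + ½·-6·3² = -90 m; v ends -39 m/s.
6–12 s: v starts -39 m/s; Δx = -39·6 + ½·5·6² = -144 m; v ends -9 m/s.
x(12) = -3 + Σ Δx = -264 m.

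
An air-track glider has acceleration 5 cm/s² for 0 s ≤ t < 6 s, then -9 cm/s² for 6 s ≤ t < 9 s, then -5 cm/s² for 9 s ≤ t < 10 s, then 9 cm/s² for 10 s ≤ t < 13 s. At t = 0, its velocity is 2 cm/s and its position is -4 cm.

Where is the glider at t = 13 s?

196.5 cm

On each constant-a segment, Δv = aΔt and Δx = v₀Δt + ½aΔt²; chain segment to segment.
0–6 s: v starts 2 cm/s; Δx = 2·6 + ½·5·6² = 102 cm; v ends 32 cm/s.
6–9 s: v starts 32 cm/s; Δx = 32·3 + ½·-9·3² = 55.5 cm; v ends 5 cm/s.
9–10 s: v starts 5 cm/s; Δx = 5·1 + ½·-5·1² = 2.5 cm; v ends 0 cm/s.
10–13 s: v starts 0 cm/s; Δx = 0·3 + ½·9·3² = 40.5 cm; v ends 27 cm/s.
x(13) = -4 + Σ Δx = 196.5 cm.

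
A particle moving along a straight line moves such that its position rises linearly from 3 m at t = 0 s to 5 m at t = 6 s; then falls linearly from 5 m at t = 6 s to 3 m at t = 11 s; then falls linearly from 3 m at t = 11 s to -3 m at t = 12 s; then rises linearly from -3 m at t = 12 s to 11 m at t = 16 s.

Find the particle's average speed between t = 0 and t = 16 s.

Average speed = (total path length)/(elapsed time); on a piecewise-linear x-t graph the path length is Σ|Δx|.
0–6 s: |Δx| = |5 − 3| = 2 m
6–11 s: |Δx| = |3 − 5| = 2 m
11–12 s: |Δx| = |-3 − 3| = 6 m
12–16 s: |Δx| = |11 − -3| = 14 m
Total path = 24 m; average speed = 24/16 = 1.5 m/s.

1.5 m/s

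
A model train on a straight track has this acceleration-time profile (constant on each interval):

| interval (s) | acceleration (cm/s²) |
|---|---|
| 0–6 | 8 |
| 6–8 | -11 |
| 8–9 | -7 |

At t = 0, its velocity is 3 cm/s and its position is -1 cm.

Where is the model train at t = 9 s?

266.5 cm

On each constant-a segment, Δv = aΔt and Δx = v₀Δt + ½aΔt²; chain segment to segment.
0–6 s: v starts 3 cm/s; Δx = 3·6 + ½·8·6² = 162 cm; v ends 51 cm/s.
6–8 s: v starts 51 cm/s; Δx = 51·2 + ½·-11·2² = 80 cm; v ends 29 cm/s.
8–9 s: v starts 29 cm/s; Δx = 29·1 + ½·-7·1² = 25.5 cm; v ends 22 cm/s.
x(9) = -1 + Σ Δx = 266.5 cm.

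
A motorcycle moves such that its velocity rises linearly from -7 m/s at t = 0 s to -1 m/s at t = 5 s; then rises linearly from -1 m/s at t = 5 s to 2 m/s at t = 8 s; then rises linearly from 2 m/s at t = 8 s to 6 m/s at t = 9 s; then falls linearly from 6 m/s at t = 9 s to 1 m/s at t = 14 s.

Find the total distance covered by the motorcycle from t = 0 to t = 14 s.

44 m

Total distance travelled is ∫|v| dt — sum the magnitudes of each area piece.
0–5 s: |½(-7 + -1)(5)| = 20 m
5–8 s: v = 0 at t = 6 s; triangle areas 0.5 + 2 = 2.5 m
8–9 s: |½(2 + 6)(1)| = 4 m
9–14 s: |½(6 + 1)(5)| = 17.5 m
Total distance = 44 m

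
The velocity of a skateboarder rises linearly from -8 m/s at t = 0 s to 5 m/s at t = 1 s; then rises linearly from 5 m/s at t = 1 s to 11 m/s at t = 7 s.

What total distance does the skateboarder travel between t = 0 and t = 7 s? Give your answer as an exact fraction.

Total distance travelled is ∫|v| dt — sum the magnitudes of each area piece.
0–1 s: v = 0 at t = 8/13 s; triangle areas 32/13 + 25/26 = 89/26 m
1–7 s: |½(5 + 11)(6)| = 48 m
Total distance = 1337/26 m

1337/26 m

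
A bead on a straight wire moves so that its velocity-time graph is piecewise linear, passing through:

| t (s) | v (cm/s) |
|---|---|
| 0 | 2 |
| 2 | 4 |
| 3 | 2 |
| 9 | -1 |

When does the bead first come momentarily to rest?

t = 7 s

v changes sign on 3–9 s (from 2 to -1); the graph is linear there, so v = 0 at t = 3 + (-2)·(9 − 3)/(-1 − 2) = 7 s.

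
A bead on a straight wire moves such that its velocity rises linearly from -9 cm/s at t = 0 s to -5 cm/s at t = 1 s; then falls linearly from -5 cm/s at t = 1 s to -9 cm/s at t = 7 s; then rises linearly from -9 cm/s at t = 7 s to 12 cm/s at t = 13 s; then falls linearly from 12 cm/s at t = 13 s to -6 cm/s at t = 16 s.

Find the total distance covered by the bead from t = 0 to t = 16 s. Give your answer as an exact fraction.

673/7 cm

Distance (not displacement) is the total path length: add the absolute areas under v-t.
0–1 s: |½(-9 + -5)(1)| = 7 cm
1–7 s: |½(-5 + -9)(6)| = 42 cm
7–13 s: v = 0 at t = 67/7 s; triangle areas 81/7 + 144/7 = 225/7 cm
13–16 s: v = 0 at t = 15 s; triangle areas 12 + 3 = 15 cm
Total distance = 673/7 cm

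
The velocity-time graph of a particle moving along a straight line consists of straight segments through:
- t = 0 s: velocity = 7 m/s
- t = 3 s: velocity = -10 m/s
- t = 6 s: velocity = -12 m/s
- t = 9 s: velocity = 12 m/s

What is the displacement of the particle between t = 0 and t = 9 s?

Displacement is the signed area under the v-t curve.
0–3 s: ½(7 + -10)(3) = -4.5 m
3–6 s: ½(-10 + -12)(3) = -33 m
6–9 s: ½(-12 + 12)(3) = 0 m
Net displacement = -37.5 m

-37.5 m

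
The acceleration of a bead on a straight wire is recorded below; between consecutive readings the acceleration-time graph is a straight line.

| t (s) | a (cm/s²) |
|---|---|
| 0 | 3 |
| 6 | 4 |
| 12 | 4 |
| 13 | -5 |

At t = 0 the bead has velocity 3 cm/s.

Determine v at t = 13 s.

47.5 cm/s

Δv equals the area under the a-t graph; then v = v₀ + Δv.
0–6 s: ½(3 + 4)(6) = 21 cm/s
6–12 s: 4 × 6 = 24 cm/s
12–13 s: ½(4 + -5)(1) = -0.5 cm/s
Δv = 44.5 cm/s, so v(13) = 3 + (44.5) = 47.5 cm/s.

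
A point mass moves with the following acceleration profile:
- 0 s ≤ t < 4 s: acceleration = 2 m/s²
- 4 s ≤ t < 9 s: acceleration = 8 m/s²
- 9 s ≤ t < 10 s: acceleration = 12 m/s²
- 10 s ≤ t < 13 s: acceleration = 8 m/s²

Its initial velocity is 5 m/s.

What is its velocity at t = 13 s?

89 m/s

Δv equals the area under the a-t graph; then v = v₀ + Δv.
0–4 s: 2 × 4 = 8 m/s
4–9 s: 8 × 5 = 40 m/s
9–10 s: 12 × 1 = 12 m/s
10–13 s: 8 × 3 = 24 m/s
Δv = 84 m/s, so v(13) = 5 + (84) = 89 m/s.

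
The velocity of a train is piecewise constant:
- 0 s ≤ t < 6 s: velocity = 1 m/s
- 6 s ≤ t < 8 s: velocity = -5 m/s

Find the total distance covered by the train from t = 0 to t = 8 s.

16 m

Distance (not displacement) is the total path length: add the absolute areas under v-t.
0–6 s: |1| × 6 = 6 m
6–8 s: |-5| × 2 = 10 m
Total distance = 16 m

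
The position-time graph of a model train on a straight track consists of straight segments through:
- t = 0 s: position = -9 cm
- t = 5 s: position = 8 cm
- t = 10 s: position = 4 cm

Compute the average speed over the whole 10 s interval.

Average speed = (total path length)/(elapsed time); on a piecewise-linear x-t graph the path length is Σ|Δx|.
0–5 s: |Δx| = |8 − -9| = 17 cm
5–10 s: |Δx| = |4 − 8| = 4 cm
Total path = 21 cm; average speed = 21/10 = 2.1 cm/s.

2.1 cm/s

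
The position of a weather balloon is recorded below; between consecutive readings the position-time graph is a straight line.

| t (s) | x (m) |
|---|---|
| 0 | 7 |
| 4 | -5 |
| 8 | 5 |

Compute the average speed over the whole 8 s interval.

2.75 m/s

Average speed = (total path length)/(elapsed time); on a piecewise-linear x-t graph the path length is Σ|Δx|.
0–4 s: |Δx| = |-5 − 7| = 12 m
4–8 s: |Δx| = |5 − -5| = 10 m
Total path = 22 m; average speed = 22/8 = 2.75 m/s.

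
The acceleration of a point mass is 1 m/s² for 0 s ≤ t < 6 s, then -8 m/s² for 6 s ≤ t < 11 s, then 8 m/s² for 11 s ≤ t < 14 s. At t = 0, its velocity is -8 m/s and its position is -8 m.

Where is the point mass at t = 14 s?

On each constant-a segment, Δv = aΔt and Δx = v₀Δt + ½aΔt²; chain segment to segment.
0–6 s: v starts -8 m/s; Δx = -8·6 + ½·1·6² = -30 m; v ends -2 m/s.
6–11 s: v starts -2 m/s; Δx = -2·5 + ½·-8·5² = -110 m; v ends -42 m/s.
11–14 s: v starts -42 m/s; Δx = -42·3 + ½·8·3² = -90 m; v ends -18 m/s.
x(14) = -8 + Σ Δx = -238 m.

-238 m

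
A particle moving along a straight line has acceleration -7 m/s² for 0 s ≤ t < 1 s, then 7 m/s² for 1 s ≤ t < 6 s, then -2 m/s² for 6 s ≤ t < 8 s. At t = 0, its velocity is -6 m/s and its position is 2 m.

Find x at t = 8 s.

55 m

On each constant-a segment, Δv = aΔt and Δx = v₀Δt + ½aΔt²; chain segment to segment.
0–1 s: v starts -6 m/s; Δx = -6·1 + ½·-7·1² = -9.5 m; v ends -13 m/s.
1–6 s: v starts -13 m/s; Δx = -13·5 + ½·7·5² = 22.5 m; v ends 22 m/s.
6–8 s: v starts 22 m/s; Δx = 22·2 + ½·-2·2² = 40 m; v ends 18 m/s.
x(8) = 2 + Σ Δx = 55 m.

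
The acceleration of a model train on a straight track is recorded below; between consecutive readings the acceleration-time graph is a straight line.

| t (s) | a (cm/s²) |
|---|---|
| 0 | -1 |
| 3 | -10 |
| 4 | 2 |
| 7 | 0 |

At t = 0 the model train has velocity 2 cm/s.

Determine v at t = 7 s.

Δv equals the area under the a-t graph; then v = v₀ + Δv.
0–3 s: ½(-1 + -10)(3) = -16.5 cm/s
3–4 s: ½(-10 + 2)(1) = -4 cm/s
4–7 s: ½(2 + 0)(3) = 3 cm/s
Δv = -17.5 cm/s, so v(7) = 2 + (-17.5) = -15.5 cm/s.

-15.5 cm/s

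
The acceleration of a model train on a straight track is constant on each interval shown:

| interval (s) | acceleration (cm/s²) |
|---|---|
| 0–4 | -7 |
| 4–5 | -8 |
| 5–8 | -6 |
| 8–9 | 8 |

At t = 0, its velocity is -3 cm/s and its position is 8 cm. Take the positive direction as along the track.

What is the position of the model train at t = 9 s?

On each constant-a segment, Δv = aΔt and Δx = v₀Δt + ½aΔt²; chain segment to segment.
0–4 s: v starts -3 cm/s; Δx = -3·4 + ½·-7·4² = -68 cm; v ends -31 cm/s.
4–5 s: v starts -31 cm/s; Δx = -31·1 + ½·-8·1² = -35 cm; v ends -39 cm/s.
5–8 s: v starts -39 cm/s; Δx = -39·3 + ½·-6·3² = -144 cm; v ends -57 cm/s.
8–9 s: v starts -57 cm/s; Δx = -57·1 + ½·8·1² = -53 cm; v ends -49 cm/s.
x(9) = 8 + Σ Δx = -292 cm.

-292 cm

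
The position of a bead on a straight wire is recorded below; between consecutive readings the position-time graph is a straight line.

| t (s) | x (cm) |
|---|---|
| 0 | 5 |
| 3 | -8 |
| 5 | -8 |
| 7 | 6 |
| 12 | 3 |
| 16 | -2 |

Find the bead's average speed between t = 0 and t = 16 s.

2.1875 cm/s

Average speed = (total path length)/(elapsed time); on a piecewise-linear x-t graph the path length is Σ|Δx|.
0–3 s: |Δx| = |-8 − 5| = 13 cm
3–5 s: |Δx| = |-8 − -8| = 0 cm
5–7 s: |Δx| = |6 − -8| = 14 cm
7–12 s: |Δx| = |3 − 6| = 3 cm
12–16 s: |Δx| = |-2 − 3| = 5 cm
Total path = 35 cm; average speed = 35/16 = 2.1875 cm/s.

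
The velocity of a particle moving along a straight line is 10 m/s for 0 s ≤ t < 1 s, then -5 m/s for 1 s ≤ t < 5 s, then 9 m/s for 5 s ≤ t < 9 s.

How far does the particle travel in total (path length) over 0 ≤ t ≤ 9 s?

Distance (not displacement) is the total path length: add the absolute areas under v-t.
0–1 s: |10| × 1 = 10 m
1–5 s: |-5| × 4 = 20 m
5–9 s: |9| × 4 = 36 m
Total distance = 66 m

66 m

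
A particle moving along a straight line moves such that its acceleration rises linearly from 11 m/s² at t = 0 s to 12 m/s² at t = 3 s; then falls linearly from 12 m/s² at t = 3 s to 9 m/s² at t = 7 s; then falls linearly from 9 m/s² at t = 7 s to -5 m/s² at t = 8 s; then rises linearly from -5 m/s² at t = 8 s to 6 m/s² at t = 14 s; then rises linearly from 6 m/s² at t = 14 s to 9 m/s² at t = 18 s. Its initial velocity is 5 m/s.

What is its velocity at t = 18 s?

Δv equals the area under the a-t graph; then v = v₀ + Δv.
0–3 s: ½(11 + 12)(3) = 34.5 m/s
3–7 s: ½(12 + 9)(4) = 42 m/s
7–8 s: ½(9 + -5)(1) = 2 m/s
8–14 s: ½(-5 + 6)(6) = 3 m/s
14–18 s: ½(6 + 9)(4) = 30 m/s
Δv = 111.5 m/s, so v(18) = 5 + (111.5) = 116.5 m/s.

116.5 m/s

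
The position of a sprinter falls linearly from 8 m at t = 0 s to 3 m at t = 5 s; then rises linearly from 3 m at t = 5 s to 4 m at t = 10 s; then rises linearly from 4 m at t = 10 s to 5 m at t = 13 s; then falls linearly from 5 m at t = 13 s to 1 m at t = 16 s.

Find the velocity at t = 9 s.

0.2 m/s

Velocity is the slope of the x-t graph on 5–10 s: (4 − 3)/(10 − 5) = 0.2 m/s.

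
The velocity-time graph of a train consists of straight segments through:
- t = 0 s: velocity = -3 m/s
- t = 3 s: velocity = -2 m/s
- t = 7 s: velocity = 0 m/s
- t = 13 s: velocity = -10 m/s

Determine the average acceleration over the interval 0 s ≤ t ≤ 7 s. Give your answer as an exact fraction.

Average acceleration = Δv/Δt = (0 − -3)/(7 − 0) = 3/7 m/s².

3/7 m/s²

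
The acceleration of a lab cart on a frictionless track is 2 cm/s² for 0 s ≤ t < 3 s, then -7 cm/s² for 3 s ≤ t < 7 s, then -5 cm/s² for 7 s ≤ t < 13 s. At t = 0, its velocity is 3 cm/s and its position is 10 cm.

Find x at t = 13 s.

-196 cm

On each constant-a segment, Δv = aΔt and Δx = v₀Δt + ½aΔt²; chain segment to segment.
0–3 s: v starts 3 cm/s; Δx = 3·3 + ½·2·3² = 18 cm; v ends 9 cm/s.
3–7 s: v starts 9 cm/s; Δx = 9·4 + ½·-7·4² = -20 cm; v ends -19 cm/s.
7–13 s: v starts -19 cm/s; Δx = -19·6 + ½·-5·6² = -204 cm; v ends -49 cm/s.
x(13) = 10 + Σ Δx = -196 cm.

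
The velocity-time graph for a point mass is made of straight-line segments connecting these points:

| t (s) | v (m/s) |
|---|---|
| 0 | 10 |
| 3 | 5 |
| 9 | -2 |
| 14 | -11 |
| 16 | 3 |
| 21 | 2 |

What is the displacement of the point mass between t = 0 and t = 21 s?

3.5 m

Net displacement equals the area under the velocity-time graph (areas below the axis count negative).
0–3 s: ½(10 + 5)(3) = 22.5 m
3–9 s: ½(5 + -2)(6) = 9 m
9–14 s: ½(-2 + -11)(5) = -32.5 m
14–16 s: ½(-11 + 3)(2) = -8 m
16–21 s: ½(3 + 2)(5) = 12.5 m
Net displacement = 3.5 m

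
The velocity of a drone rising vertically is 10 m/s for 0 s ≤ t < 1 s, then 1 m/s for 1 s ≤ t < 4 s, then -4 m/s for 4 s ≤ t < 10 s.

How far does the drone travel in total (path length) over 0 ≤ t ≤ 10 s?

Distance (not displacement) is the total path length: add the absolute areas under v-t.
0–1 s: |10| × 1 = 10 m
1–4 s: |1| × 3 = 3 m
4–10 s: |-4| × 6 = 24 m
Total distance = 37 m

37 m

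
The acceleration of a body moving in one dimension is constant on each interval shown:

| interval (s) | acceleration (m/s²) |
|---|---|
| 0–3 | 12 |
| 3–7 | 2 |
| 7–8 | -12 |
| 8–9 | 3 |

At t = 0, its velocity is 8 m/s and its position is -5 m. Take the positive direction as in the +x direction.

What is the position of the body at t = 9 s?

352.5 m

On each constant-a segment, Δv = aΔt and Δx = v₀Δt + ½aΔt²; chain segment to segment.
0–3 s: v starts 8 m/s; Δx = 8·3 + ½·12·3² = 78 m; v ends 44 m/s.
3–7 s: v starts 44 m/s; Δx = 44·4 + ½·2·4² = 192 m; v ends 52 m/s.
7–8 s: v starts 52 m/s; Δx = 52·1 + ½·-12·1² = 46 m; v ends 40 m/s.
8–9 s: v starts 40 m/s; Δx = 40·1 + ½·3·1² = 41.5 m; v ends 43 m/s.
x(9) = -5 + Σ Δx = 352.5 m.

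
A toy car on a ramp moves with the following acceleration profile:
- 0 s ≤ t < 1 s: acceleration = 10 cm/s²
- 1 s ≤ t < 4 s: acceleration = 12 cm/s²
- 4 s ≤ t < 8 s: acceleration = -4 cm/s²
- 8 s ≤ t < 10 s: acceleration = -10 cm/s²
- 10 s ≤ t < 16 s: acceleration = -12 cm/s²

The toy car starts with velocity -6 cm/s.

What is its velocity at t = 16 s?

-68 cm/s

Δv equals the area under the a-t graph; then v = v₀ + Δv.
0–1 s: 10 × 1 = 10 cm/s
1–4 s: 12 × 3 = 36 cm/s
4–8 s: -4 × 4 = -16 cm/s
8–10 s: -10 × 2 = -20 cm/s
10–16 s: -12 × 6 = -72 cm/s
Δv = -62 cm/s, so v(16) = -6 + (-62) = -68 cm/s.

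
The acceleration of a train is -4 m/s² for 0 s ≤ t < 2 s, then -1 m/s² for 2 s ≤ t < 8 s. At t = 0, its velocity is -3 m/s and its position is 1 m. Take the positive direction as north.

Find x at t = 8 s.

-97 m

On each constant-a segment, Δv = aΔt and Δx = v₀Δt + ½aΔt²; chain segment to segment.
0–2 s: v starts -3 m/s; Δx = -3·2 + ½·-4·2² = -14 m; v ends -11 m/s.
2–8 s: v starts -11 m/s; Δx = -11·6 + ½·-1·6² = -84 m; v ends -17 m/s.
x(8) = 1 + Σ Δx = -97 m.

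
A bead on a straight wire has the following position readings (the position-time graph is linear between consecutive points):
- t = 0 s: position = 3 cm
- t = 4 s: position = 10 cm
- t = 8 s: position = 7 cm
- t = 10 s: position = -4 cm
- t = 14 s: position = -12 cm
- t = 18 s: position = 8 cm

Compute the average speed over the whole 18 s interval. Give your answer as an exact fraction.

49/18 cm/s

Average speed = (total path length)/(elapsed time); on a piecewise-linear x-t graph the path length is Σ|Δx|.
0–4 s: |Δx| = |10 − 3| = 7 cm
4–8 s: |Δx| = |7 − 10| = 3 cm
8–10 s: |Δx| = |-4 − 7| = 11 cm
10–14 s: |Δx| = |-12 − -4| = 8 cm
14–18 s: |Δx| = |8 − -12| = 20 cm
Total path = 49 cm; average speed = 49/18 = 49/18 cm/s.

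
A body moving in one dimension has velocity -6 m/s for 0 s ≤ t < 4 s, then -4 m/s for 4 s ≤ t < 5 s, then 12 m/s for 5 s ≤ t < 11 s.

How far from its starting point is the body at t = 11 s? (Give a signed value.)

Net displacement equals the area under the velocity-time graph (areas below the axis count negative).
0–4 s: -6 × 4 = -24 m
4–5 s: -4 × 1 = -4 m
5–11 s: 12 × 6 = 72 m
Net displacement = 44 m

44 m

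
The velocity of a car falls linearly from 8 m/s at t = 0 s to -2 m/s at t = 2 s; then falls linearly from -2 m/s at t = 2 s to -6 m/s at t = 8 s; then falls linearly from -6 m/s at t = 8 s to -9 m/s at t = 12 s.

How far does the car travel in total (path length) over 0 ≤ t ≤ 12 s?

60.8 m

Distance (not displacement) is the total path length: add the absolute areas under v-t.
0–2 s: v = 0 at t = 1.6 s; triangle areas 6.4 + 0.4 = 6.8 m
2–8 s: |½(-2 + -6)(6)| = 24 m
8–12 s: |½(-6 + -9)(4)| = 30 m
Total distance = 60.8 m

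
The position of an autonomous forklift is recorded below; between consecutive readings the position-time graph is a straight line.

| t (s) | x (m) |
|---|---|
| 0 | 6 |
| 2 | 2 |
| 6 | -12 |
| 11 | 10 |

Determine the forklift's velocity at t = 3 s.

Velocity is the slope of the x-t graph on 2–6 s: (-12 − 2)/(6 − 2) = -3.5 m/s.

-3.5 m/s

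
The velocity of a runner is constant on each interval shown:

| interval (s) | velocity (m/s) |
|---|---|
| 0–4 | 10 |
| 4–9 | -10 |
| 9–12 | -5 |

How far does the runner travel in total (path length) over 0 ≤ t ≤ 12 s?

105 m

Distance (not displacement) is the total path length: add the absolute areas under v-t.
0–4 s: |10| × 4 = 40 m
4–9 s: |-10| × 5 = 50 m
9–12 s: |-5| × 3 = 15 m
Total distance = 105 m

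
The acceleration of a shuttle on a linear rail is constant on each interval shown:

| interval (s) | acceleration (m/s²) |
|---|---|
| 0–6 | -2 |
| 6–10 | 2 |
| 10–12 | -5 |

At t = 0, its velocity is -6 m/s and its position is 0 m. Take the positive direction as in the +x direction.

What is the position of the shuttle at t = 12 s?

On each constant-a segment, Δv = aΔt and Δx = v₀Δt + ½aΔt²; chain segment to segment.
0–6 s: v starts -6 m/s; Δx = -6·6 + ½·-2·6² = -72 m; v ends -18 m/s.
6–10 s: v starts -18 m/s; Δx = -18·4 + ½·2·4² = -56 m; v ends -10 m/s.
10–12 s: v starts -10 m/s; Δx = -10·2 + ½·-5·2² = -30 m; v ends -20 m/s.
x(12) = 0 + Σ Δx = -158 m.

-158 m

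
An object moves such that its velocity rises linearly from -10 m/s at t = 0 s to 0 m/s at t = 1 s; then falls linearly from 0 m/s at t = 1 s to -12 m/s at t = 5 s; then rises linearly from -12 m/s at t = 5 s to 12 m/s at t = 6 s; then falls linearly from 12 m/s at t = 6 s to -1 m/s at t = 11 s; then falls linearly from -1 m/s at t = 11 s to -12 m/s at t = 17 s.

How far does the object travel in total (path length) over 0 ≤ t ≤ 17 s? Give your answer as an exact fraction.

Distance (not displacement) is the total path length: add the absolute areas under v-t.
0–1 s: |½(-10 + 0)(1)| = 5 m
1–5 s: |½(0 + -12)(4)| = 24 m
5–6 s: v = 0 at t = 5.5 s; triangle areas 3 + 3 = 6 m
6–11 s: v = 0 at t = 138/13 s; triangle areas 360/13 + 5/26 = 725/26 m
11–17 s: |½(-1 + -12)(6)| = 39 m
Total distance = 2649/26 m

2649/26 m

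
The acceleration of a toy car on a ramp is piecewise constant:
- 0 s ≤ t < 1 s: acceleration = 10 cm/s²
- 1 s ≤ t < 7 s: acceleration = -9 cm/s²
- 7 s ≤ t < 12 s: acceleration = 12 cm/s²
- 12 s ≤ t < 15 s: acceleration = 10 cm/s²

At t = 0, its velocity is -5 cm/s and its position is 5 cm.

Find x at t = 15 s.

-144 cm

On each constant-a segment, Δv = aΔt and Δx = v₀Δt + ½aΔt²; chain segment to segment.
0–1 s: v starts -5 cm/s; Δx = -5·1 + ½·10·1² = 0 cm; v ends 5 cm/s.
1–7 s: v starts 5 cm/s; Δx = 5·6 + ½·-9·6² = -132 cm; v ends -49 cm/s.
7–12 s: v starts -49 cm/s; Δx = -49·5 + ½·12·5² = -95 cm; v ends 11 cm/s.
12–15 s: v starts 11 cm/s; Δx = 11·3 + ½·10·3² = 78 cm; v ends 41 cm/s.
x(15) = 5 + Σ Δx = -144 cm.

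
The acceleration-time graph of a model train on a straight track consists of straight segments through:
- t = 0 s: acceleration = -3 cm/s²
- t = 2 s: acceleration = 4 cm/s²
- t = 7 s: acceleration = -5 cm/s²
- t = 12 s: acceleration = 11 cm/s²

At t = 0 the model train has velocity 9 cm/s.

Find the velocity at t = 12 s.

22.5 cm/s

Δv equals the area under the a-t graph; then v = v₀ + Δv.
0–2 s: ½(-3 + 4)(2) = 1 cm/s
2–7 s: ½(4 + -5)(5) = -2.5 cm/s
7–12 s: ½(-5 + 11)(5) = 15 cm/s
Δv = 13.5 cm/s, so v(12) = 9 + (13.5) = 22.5 cm/s.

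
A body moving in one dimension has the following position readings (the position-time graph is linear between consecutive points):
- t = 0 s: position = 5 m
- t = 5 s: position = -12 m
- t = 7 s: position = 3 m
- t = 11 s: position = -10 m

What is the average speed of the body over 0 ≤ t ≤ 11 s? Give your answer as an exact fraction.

45/11 m/s

Average speed = (total path length)/(elapsed time); on a piecewise-linear x-t graph the path length is Σ|Δx|.
0–5 s: |Δx| = |-12 − 5| = 17 m
5–7 s: |Δx| = |3 − -12| = 15 m
7–11 s: |Δx| = |-10 − 3| = 13 m
Total path = 45 m; average speed = 45/11 = 45/11 m/s.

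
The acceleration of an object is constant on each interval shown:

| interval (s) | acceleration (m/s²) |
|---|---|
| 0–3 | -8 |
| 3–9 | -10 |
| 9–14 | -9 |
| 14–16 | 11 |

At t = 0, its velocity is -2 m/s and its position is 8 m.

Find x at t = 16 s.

-1152.5 m

On each constant-a segment, Δv = aΔt and Δx = v₀Δt + ½aΔt²; chain segment to segment.
0–3 s: v starts -2 m/s; Δx = -2·3 + ½·-8·3² = -42 m; v ends -26 m/s.
3–9 s: v starts -26 m/s; Δx = -26·6 + ½·-10·6² = -336 m; v ends -86 m/s.
9–14 s: v starts -86 m/s; Δx = -86·5 + ½·-9·5² = -542.5 m; v ends -131 m/s.
14–16 s: v starts -131 m/s; Δx = -131·2 + ½·11·2² = -240 m; v ends -109 m/s.
x(16) = 8 + Σ Δx = -1152.5 m.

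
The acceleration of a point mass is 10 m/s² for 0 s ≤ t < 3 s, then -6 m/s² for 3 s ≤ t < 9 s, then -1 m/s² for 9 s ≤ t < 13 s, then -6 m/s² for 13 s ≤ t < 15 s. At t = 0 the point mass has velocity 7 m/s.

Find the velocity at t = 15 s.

Δv equals the area under the a-t graph; then v = v₀ + Δv.
0–3 s: 10 × 3 = 30 m/s
3–9 s: -6 × 6 = -36 m/s
9–13 s: -1 × 4 = -4 m/s
13–15 s: -6 × 2 = -12 m/s
Δv = -22 m/s, so v(15) = 7 + (-22) = -15 m/s.

-15 m/s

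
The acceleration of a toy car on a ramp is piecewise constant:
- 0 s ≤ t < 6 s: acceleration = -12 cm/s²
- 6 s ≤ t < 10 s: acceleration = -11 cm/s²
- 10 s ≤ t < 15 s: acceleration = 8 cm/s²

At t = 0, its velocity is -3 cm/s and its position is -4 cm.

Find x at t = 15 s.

On each constant-a segment, Δv = aΔt and Δx = v₀Δt + ½aΔt²; chain segment to segment.
0–6 s: v starts -3 cm/s; Δx = -3·6 + ½·-12·6² = -234 cm; v ends -75 cm/s.
6–10 s: v starts -75 cm/s; Δx = -75·4 + ½·-11·4² = -388 cm; v ends -119 cm/s.
10–15 s: v starts -119 cm/s; Δx = -119·5 + ½·8·5² = -495 cm; v ends -79 cm/s.
x(15) = -4 + Σ Δx = -1121 cm.

-1121 cm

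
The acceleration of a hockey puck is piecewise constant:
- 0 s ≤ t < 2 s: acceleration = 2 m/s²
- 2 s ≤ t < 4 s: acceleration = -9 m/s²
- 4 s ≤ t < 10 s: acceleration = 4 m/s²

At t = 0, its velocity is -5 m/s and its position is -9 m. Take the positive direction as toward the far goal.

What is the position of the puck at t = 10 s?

On each constant-a segment, Δv = aΔt and Δx = v₀Δt + ½aΔt²; chain segment to segment.
0–2 s: v starts -5 m/s; Δx = -5·2 + ½·2·2² = -6 m; v ends -1 m/s.
2–4 s: v starts -1 m/s; Δx = -1·2 + ½·-9·2² = -20 m; v ends -19 m/s.
4–10 s: v starts -19 m/s; Δx = -19·6 + ½·4·6² = -42 m; v ends 5 m/s.
x(10) = -9 + Σ Δx = -77 m.

-77 m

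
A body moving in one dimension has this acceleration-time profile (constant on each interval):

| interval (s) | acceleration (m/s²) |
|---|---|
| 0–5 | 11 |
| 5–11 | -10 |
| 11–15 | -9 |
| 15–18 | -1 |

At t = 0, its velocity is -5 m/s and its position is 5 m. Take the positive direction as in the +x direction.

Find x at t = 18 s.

On each constant-a segment, Δv = aΔt and Δx = v₀Δt + ½aΔt²; chain segment to segment.
0–5 s: v starts -5 m/s; Δx = -5·5 + ½·11·5² = 112.5 m; v ends 50 m/s.
5–11 s: v starts 50 m/s; Δx = 50·6 + ½·-10·6² = 120 m; v ends -10 m/s.
11–15 s: v starts -10 m/s; Δx = -10·4 + ½·-9·4² = -112 m; v ends -46 m/s.
15–18 s: v starts -46 m/s; Δx = -46·3 + ½·-1·3² = -142.5 m; v ends -49 m/s.
x(18) = 5 + Σ Δx = -17 m.

-17 m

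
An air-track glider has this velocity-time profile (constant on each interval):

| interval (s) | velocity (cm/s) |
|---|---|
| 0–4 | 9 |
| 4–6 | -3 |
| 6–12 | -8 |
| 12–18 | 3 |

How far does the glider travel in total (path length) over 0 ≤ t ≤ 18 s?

108 cm

Distance (not displacement) is the total path length: add the absolute areas under v-t.
0–4 s: |9| × 4 = 36 cm
4–6 s: |-3| × 2 = 6 cm
6–12 s: |-8| × 6 = 48 cm
12–18 s: |3| × 6 = 18 cm
Total distance = 108 cm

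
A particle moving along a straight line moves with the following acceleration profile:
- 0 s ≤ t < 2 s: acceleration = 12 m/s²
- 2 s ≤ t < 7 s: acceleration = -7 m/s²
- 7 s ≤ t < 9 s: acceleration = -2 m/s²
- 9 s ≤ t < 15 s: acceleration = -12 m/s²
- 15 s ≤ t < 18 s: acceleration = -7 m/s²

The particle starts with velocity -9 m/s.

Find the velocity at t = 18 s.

Δv equals the area under the a-t graph; then v = v₀ + Δv.
0–2 s: 12 × 2 = 24 m/s
2–7 s: -7 × 5 = -35 m/s
7–9 s: -2 × 2 = -4 m/s
9–15 s: -12 × 6 = -72 m/s
15–18 s: -7 × 3 = -21 m/s
Δv = -108 m/s, so v(18) = -9 + (-108) = -117 m/s.

-117 m/s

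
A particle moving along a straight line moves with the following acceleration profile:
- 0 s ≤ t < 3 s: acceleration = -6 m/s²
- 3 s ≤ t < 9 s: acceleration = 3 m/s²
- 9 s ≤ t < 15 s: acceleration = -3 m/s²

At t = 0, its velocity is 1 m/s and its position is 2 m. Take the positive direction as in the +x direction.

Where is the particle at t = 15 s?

On each constant-a segment, Δv = aΔt and Δx = v₀Δt + ½aΔt²; chain segment to segment.
0–3 s: v starts 1 m/s; Δx = 1·3 + ½·-6·3² = -24 m; v ends -17 m/s.
3–9 s: v starts -17 m/s; Δx = -17·6 + ½·3·6² = -48 m; v ends 1 m/s.
9–15 s: v starts 1 m/s; Δx = 1·6 + ½·-3·6² = -48 m; v ends -17 m/s.
x(15) = 2 + Σ Δx = -118 m.

-118 m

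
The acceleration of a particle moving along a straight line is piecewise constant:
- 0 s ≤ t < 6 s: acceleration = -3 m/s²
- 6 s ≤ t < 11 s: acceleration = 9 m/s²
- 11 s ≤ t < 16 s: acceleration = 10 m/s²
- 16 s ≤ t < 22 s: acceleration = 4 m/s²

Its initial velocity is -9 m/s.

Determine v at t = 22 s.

92 m/s

Δv equals the area under the a-t graph; then v = v₀ + Δv.
0–6 s: -3 × 6 = -18 m/s
6–11 s: 9 × 5 = 45 m/s
11–16 s: 10 × 5 = 50 m/s
16–22 s: 4 × 6 = 24 m/s
Δv = 101 m/s, so v(22) = -9 + (101) = 92 m/s.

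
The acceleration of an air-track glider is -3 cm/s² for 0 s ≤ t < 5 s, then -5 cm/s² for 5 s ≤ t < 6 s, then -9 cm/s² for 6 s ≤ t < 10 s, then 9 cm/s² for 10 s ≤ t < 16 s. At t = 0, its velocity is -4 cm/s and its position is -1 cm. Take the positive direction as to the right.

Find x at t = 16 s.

On each constant-a segment, Δv = aΔt and Δx = v₀Δt + ½aΔt²; chain segment to segment.
0–5 s: v starts -4 cm/s; Δx = -4·5 + ½·-3·5² = -57.5 cm; v ends -19 cm/s.
5–6 s: v starts -19 cm/s; Δx = -19·1 + ½·-5·1² = -21.5 cm; v ends -24 cm/s.
6–10 s: v starts -24 cm/s; Δx = -24·4 + ½·-9·4² = -168 cm; v ends -60 cm/s.
10–16 s: v starts -60 cm/s; Δx = -60·6 + ½·9·6² = -198 cm; v ends -6 cm/s.
x(16) = -1 + Σ Δx = -446 cm.

-446 cm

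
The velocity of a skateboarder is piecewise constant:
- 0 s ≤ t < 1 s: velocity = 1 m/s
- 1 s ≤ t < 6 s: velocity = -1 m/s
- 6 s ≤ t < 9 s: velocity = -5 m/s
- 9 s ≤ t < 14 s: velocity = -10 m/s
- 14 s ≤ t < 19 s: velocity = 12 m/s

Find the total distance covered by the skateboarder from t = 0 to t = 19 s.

131 m

Total distance travelled is ∫|v| dt — sum the magnitudes of each area piece.
0–1 s: |1| × 1 = 1 m
1–6 s: |-1| × 5 = 5 m
6–9 s: |-5| × 3 = 15 m
9–14 s: |-10| × 5 = 50 m
14–19 s: |12| × 5 = 60 m
Total distance = 131 m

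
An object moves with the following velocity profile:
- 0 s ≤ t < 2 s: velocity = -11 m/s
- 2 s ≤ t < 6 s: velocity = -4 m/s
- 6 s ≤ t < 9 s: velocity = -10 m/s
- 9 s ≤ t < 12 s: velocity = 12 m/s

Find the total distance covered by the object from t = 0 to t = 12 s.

Distance (not displacement) is the total path length: add the absolute areas under v-t.
0–2 s: |-11| × 2 = 22 m
2–6 s: |-4| × 4 = 16 m
6–9 s: |-10| × 3 = 30 m
9–12 s: |12| × 3 = 36 m
Total distance = 104 m

104 m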